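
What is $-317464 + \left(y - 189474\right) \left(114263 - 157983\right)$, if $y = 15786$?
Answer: $7593321896$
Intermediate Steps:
$-317464 + \left(y - 189474\right) \left(114263 - 157983\right) = -317464 + \left(15786 - 189474\right) \left(114263 - 157983\right) = -317464 - -7593639360 = -317464 + 7593639360 = 7593321896$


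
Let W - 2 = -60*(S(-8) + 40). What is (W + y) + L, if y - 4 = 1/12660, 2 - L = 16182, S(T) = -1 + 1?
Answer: -235146839/12660 ≈ -18574.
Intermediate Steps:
S(T) = 0
L = -16180 (L = 2 - 1*16182 = 2 - 16182 = -16180)
y = 50641/12660 (y = 4 + 1/12660 = 50641/12660 ≈ 4.0001)
W = -2398 (W = 2 - 60*(0 + 40) = 2 - 60*40 = 2 - 2400 = -2398)
(W + y) + L = (-2398 + 50641/12660) - 16180 = -30308039/12660 - 16180 = -235146839/12660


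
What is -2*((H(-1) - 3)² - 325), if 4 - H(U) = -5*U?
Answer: 618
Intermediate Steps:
H(U) = 4 + 5*U (H(U) = 4 - (-5)*U = 4 + 5*U)
-2*((H(-1) - 3)² - 325) = -2*(((4 + 5*(-1)) - 3)² - 325) = -2*(((4 - 5) - 3)² - 325) = -2*((-1 - 3)² - 325) = -2*((-4)² - 325) = -2*(16 - 325) = -2*(-309) = 618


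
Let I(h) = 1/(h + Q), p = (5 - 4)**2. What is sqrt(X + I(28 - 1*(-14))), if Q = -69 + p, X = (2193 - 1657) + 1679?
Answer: sqrt(1497314)/26 ≈ 47.063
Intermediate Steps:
p = 1 (p = 1**2 = 1)
X = 2215 (X = 536 + 1679 = 2215)
Q = -68 (Q = -69 + 1 = -68)
I(h) = 1/(-68 + h) (I(h) = 1/(h - 68) = 1/(-68 + h))
sqrt(X + I(28 - 1*(-14))) = sqrt(2215 + 1/(-68 + (28 - 1*(-14)))) = sqrt(2215 + 1/(-68 + (28 + 14))) = sqrt(2215 + 1/(-68 + 42)) = sqrt(2215 + 1/(-26)) = sqrt(2215 - 1/26) = sqrt(57589/26) = sqrt(1497314)/26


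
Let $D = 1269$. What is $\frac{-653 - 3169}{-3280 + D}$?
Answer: $\frac{3822}{2011} \approx 1.9005$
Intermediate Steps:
$\frac{-653 - 3169}{-3280 + D} = \frac{-653 - 3169}{-3280 + 1269} = - \frac{3822}{-2011} = \left(-3822\right) \left(- \frac{1}{2011}\right) = \frac{3822}{2011}$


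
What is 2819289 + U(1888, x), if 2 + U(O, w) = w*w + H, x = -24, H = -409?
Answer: 2819454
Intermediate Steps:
U(O, w) = -411 + w² (U(O, w) = -2 + (w*w - 409) = -2 + (w² - 409) = -2 + (-409 + w²) = -411 + w²)
2819289 + U(1888, x) = 2819289 + (-411 + (-24)²) = 2819289 + (-411 + 576) = 2819289 + 165 = 2819454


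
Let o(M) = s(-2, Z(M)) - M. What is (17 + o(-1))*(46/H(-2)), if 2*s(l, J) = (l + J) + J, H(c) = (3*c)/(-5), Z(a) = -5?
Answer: 460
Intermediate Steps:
H(c) = -3*c/5 (H(c) = (3*c)*(-⅕) = -3*c/5)
s(l, J) = J + l/2 (s(l, J) = ((l + J) + J)/2 = ((J + l) + J)/2 = (l + 2*J)/2 = J + l/2)
o(M) = -6 - M (o(M) = (-5 + (½)*(-2)) - M = (-5 - 1) - M = -6 - M)
(17 + o(-1))*(46/H(-2)) = (17 + (-6 - 1*(-1)))*(46/((-⅗*(-2)))) = (17 + (-6 + 1))*(46/(6/5)) = (17 - 5)*(46*(⅚)) = 12*(115/3) = 460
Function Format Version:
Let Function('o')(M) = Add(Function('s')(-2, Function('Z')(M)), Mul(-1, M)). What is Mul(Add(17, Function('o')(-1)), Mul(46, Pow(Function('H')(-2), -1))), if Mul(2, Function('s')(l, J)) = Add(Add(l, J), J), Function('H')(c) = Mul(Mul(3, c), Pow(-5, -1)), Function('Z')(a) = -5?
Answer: 460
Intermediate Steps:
Function('H')(c) = Mul(Rational(-3, 5), c) (Function('H')(c) = Mul(Mul(3, c), Rational(-1, 5)) = Mul(Rational(-3, 5), c))
Function('s')(l, J) = Add(J, Mul(Rational(1, 2), l)) (Function('s')(l, J) = Mul(Rational(1, 2), Add(Add(l, J), J)) = Mul(Rational(1, 2), Add(Add(J, l), J)) = Mul(Rational(1, 2), Add(l, Mul(2, J))) = Add(J, Mul(Rational(1, 2), l)))
Function('o')(M) = Add(-6, Mul(-1, M)) (Function('o')(M) = Add(Add(-5, Mul(Rational(1, 2), -2)), Mul(-1, M)) = Add(Add(-5, -1), Mul(-1, M)) = Add(-6, Mul(-1, M)))
Mul(Add(17, Function('o')(-1)), Mul(46, Pow(Function('H')(-2), -1))) = Mul(Add(17, Add(-6, Mul(-1, -1))), Mul(46, Pow(Mul(Rational(-3, 5), -2), -1))) = Mul(Add(17, Add(-6, 1)), Mul(46, Pow(Rational(6, 5), -1))) = Mul(Add(17, -5), Mul(46, Rational(5, 6))) = Mul(12, Rational(115, 3)) = 460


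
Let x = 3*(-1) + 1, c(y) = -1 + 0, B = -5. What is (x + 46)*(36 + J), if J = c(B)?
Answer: 1540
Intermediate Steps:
c(y) = -1
J = -1
x = -2 (x = -3 + 1 = -2)
(x + 46)*(36 + J) = (-2 + 46)*(36 - 1) = 44*35 = 1540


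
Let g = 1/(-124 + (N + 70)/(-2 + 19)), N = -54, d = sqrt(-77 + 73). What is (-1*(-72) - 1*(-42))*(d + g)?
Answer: -969/1046 + 228*I ≈ -0.92639 + 228.0*I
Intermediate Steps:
d = 2*I (d = sqrt(-4) = 2*I ≈ 2.0*I)
g = -17/2092 (g = 1/(-124 + (-54 + 70)/(-2 + 19)) = 1/(-124 + 16/17) = 1/(-2092/17) = -17/2092 ≈ -0.0081262)
(-1*(-72) - 1*(-42))*(d + g) = (-1*(-72) - 1*(-42))*(2*I - 17/2092) = (72 + 42)*(-17/2092 + 2*I) = 114*(-17/2092 + 2*I) = -969/1046 + 228*I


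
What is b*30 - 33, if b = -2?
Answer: -93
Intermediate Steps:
b*30 - 33 = -2*30 - 33 = -60 - 33 = -93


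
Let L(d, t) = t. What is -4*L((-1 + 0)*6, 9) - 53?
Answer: -89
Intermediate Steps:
-4*L((-1 + 0)*6, 9) - 53 = -4*9 - 53 = -36 - 53 = -89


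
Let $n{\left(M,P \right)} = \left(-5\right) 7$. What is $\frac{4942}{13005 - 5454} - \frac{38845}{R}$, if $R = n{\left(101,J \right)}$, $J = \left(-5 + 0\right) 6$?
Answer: $\frac{58698313}{52857} \approx 1110.5$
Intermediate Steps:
$J = -30$ ($J = \left(-5\right) 6 = -30$)
$n{\left(M,P \right)} = -35$
$R = -35$
$\frac{4942}{13005 - 5454} - \frac{38845}{R} = \frac{4942}{13005 - 5454} - \frac{38845}{-35} = \frac{4942}{7551} - - \frac{7769}{7} = 4942 \cdot \frac{1}{7551} + \frac{7769}{7} = \frac{4942}{7551} + \frac{7769}{7} = \frac{58698313}{52857}$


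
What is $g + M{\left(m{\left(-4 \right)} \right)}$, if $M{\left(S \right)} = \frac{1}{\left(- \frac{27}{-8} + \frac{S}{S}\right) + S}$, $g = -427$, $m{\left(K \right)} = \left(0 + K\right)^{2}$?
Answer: $- \frac{69593}{163} \approx -426.95$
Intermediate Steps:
$m{\left(K \right)} = K^{2}$
$M{\left(S \right)} = \frac{1}{\frac{35}{8} + S}$ ($M{\left(S \right)} = \frac{1}{\left(\left(-27\right) \left(- \frac{1}{8}\right) + 1\right) + S} = \frac{1}{\left(\frac{27}{8} + 1\right) + S} = \frac{1}{\frac{35}{8} + S}$)
$g + M{\left(m{\left(-4 \right)} \right)} = -427 + \frac{8}{35 + 8 \left(-4\right)^{2}} = -427 + \frac{8}{35 + 8 \cdot 16} = -427 + \frac{8}{35 + 128} = -427 + \frac{8}{163} = - \frac{69593}{163}$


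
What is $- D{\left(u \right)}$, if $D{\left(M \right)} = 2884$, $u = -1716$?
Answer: $-2884$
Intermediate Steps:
$- D{\left(u \right)} = \left(-1\right) 2884 = -2884$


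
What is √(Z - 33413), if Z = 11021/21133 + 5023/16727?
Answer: 11*I*√34504666851459628747/353491691 ≈ 182.79*I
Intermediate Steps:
Z = 290499326/353491691 (Z = 11021*(1/21133) + 5023*(1/16727) = 11021/21133 + 5023/16727 = 290499326/353491691 ≈ 0.82180)
√(Z - 33413) = √(290499326/353491691 - 33413) = √(-11810927372057/353491691) = 11*I*√34504666851459628747/353491691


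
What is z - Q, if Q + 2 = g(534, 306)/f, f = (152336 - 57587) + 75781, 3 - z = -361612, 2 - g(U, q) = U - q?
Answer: 30833273618/85265 ≈ 3.6162e+5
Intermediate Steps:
g(U, q) = 2 + q - U (g(U, q) = 2 - (U - q) = 2 + (q - U) = 2 + q - U)
z = 361615 (z = 3 - 1*(-361612) = 3 + 361612 = 361615)
f = 170530 (f = 94749 + 75781 = 170530)
Q = -170643/85265 (Q = -2 + (2 + 306 - 1*534)/170530 = -2 + (2 + 306 - 534)*(1/170530) = -2 - 226*1/170530 = -2 - 113/85265 = -170643/85265 ≈ -2.0013)
z - Q = 361615 - 1*(-170643/85265) = 361615 + 170643/85265 = 30833273618/85265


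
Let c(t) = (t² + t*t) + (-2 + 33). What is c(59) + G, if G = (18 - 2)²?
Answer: 7249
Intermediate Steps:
c(t) = 31 + 2*t² (c(t) = (t² + t²) + 31 = 2*t² + 31 = 31 + 2*t²)
G = 256 (G = 16² = 256)
c(59) + G = (31 + 2*59²) + 256 = (31 + 2*3481) + 256 = (31 + 6962) + 256 = 6993 + 256 = 7249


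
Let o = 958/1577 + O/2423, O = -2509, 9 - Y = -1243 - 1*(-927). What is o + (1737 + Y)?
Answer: 7877412943/3821071 ≈ 2061.6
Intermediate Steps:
Y = 325 (Y = 9 - (-1243 - 1*(-927)) = 9 - (-1243 + 927) = 9 - 1*(-316) = 9 + 316 = 325)
o = -1635459/3821071 (o = 958/1577 - 2509/2423 = -1635459/3821071 ≈ -0.42801)
o + (1737 + Y) = -1635459/3821071 + (1737 + 325) = -1635459/3821071 + 2062 = 7877412943/3821071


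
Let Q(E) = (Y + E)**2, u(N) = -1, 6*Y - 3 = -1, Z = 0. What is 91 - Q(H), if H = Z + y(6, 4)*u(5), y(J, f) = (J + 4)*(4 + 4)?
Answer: -56302/9 ≈ -6255.8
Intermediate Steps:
Y = 1/3 (Y = 1/2 + (1/6)*(-1) = 1/2 - 1/6 = 1/3 ≈ 0.33333)
y(J, f) = 32 + 8*J (y(J, f) = (4 + J)*8 = 32 + 8*J)
H = -80 (H = 0 + (32 + 8*6)*(-1) = 0 + (32 + 48)*(-1) = 0 + 80*(-1) = 0 - 80 = -80)
Q(E) = (1/3 + E)**2
91 - Q(H) = 91 - (1 + 3*(-80))**2/9 = 91 - (1 - 240)**2/9 = 91 - (-239)**2/9 = 91 - 57121/9 = -56302/9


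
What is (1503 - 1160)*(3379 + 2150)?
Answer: 1896447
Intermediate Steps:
(1503 - 1160)*(3379 + 2150) = 343*5529 = 1896447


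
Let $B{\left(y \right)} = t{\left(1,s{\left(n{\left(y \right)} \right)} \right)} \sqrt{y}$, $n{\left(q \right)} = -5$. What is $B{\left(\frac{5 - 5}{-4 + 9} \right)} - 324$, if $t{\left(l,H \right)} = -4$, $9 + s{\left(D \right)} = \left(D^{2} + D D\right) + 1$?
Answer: $-324$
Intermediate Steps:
$s{\left(D \right)} = -8 + 2 D^{2}$ ($s{\left(D \right)} = -9 + \left(\left(D^{2} + D D\right) + 1\right) = -9 + \left(\left(D^{2} + D^{2}\right) + 1\right) = -9 + \left(2 D^{2} + 1\right) = -9 + \left(1 + 2 D^{2}\right) = -8 + 2 D^{2}$)
$B{\left(y \right)} = - 4 \sqrt{y}$
$B{\left(\frac{5 - 5}{-4 + 9} \right)} - 324 = - 4 \sqrt{\frac{5 - 5}{-4 + 9}} - 324 = - 4 \sqrt{\frac{0}{5}} - 324 = - 4 \sqrt{0 \cdot \frac{1}{5}} - 324 = - 4 \sqrt{0} - 324 = \left(-4\right) 0 - 324 = 0 - 324 = -324$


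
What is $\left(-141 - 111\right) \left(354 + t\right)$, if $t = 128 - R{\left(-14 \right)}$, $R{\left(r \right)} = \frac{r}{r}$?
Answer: $-121212$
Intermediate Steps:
$R{\left(r \right)} = 1$
$t = 127$ ($t = 128 - 1 = 127$)
$\left(-141 - 111\right) \left(354 + t\right) = \left(-141 - 111\right) \left(354 + 127\right) = \left(-252\right) 481 = -121212$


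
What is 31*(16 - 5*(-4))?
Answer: 1116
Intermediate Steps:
31*(16 - 5*(-4)) = 31*(16 + 20) = 31*36 = 1116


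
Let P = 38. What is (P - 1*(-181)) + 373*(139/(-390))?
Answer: 33563/390 ≈ 86.059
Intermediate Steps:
(P - 1*(-181)) + 373*(139/(-390)) = (38 - 1*(-181)) + 373*(139/(-390)) = (38 + 181) + 373*(139*(-1/390)) = 219 + 373*(-139/390) = 219 - 51847/390 = 33563/390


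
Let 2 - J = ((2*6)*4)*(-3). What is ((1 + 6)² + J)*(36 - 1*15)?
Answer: 4095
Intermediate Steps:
J = 146 (J = 2 - (2*6)*4*(-3) = 2 - 12*4*(-3) = 2 - 48*(-3) = 2 - 1*(-144) = 2 + 144 = 146)
((1 + 6)² + J)*(36 - 1*15) = ((1 + 6)² + 146)*(36 - 1*15) = (7² + 146)*(36 - 15) = (49 + 146)*21 = 195*21 = 4095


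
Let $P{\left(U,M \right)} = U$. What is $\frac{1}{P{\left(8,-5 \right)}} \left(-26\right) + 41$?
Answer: $\frac{151}{4} \approx 37.75$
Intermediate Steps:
$\frac{1}{P{\left(8,-5 \right)}} \left(-26\right) + 41 = \frac{1}{8} \left(-26\right) + 41 = - \frac{13}{4} + 41 = \frac{151}{4}$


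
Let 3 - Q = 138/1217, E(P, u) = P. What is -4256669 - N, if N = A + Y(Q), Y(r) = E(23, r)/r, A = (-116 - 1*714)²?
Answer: -17373811888/3513 ≈ -4.9456e+6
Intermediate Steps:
A = 688900 (A = (-116 - 714)² = (-830)² = 688900)
Q = 3513/1217 (Q = 3 - 138/1217 = 3513/1217 ≈ 2.8866)
Y(r) = 23/r
N = 2420133691/3513 (N = 688900 + 23/(3513/1217) = 688900 + 23*(1217/3513) = 688900 + 27991/3513 = 2420133691/3513 ≈ 6.8891e+5)
-4256669 - N = -4256669 - 1*2420133691/3513 = -4256669 - 2420133691/3513 = -17373811888/3513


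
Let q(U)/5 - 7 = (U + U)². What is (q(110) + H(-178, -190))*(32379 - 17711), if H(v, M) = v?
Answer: 3547558476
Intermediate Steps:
q(U) = 35 + 20*U² (q(U) = 35 + 5*(U + U)² = 35 + 5*(2*U)² = 35 + 5*(4*U²) = 35 + 20*U²)
(q(110) + H(-178, -190))*(32379 - 17711) = ((35 + 20*110²) - 178)*(32379 - 17711) = ((35 + 20*12100) - 178)*14668 = ((35 + 242000) - 178)*14668 = (242035 - 178)*14668 = 241857*14668 = 3547558476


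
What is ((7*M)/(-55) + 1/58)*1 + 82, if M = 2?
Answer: 260823/3190 ≈ 81.763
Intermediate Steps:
((7*M)/(-55) + 1/58)*1 + 82 = ((7*2)/(-55) + 1/58)*1 + 82 = (14*(-1/55) + 1*(1/58))*1 + 82 = (-14/55 + 1/58)*1 + 82 = -757/3190*1 + 82 = -757/3190 + 82 = 260823/3190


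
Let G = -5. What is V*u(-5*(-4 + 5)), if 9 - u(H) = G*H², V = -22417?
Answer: -3003878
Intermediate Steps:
u(H) = 9 + 5*H² (u(H) = 9 - (-5)*H² = 9 + 5*H²)
V*u(-5*(-4 + 5)) = -22417*(9 + 5*(-5*(-4 + 5))²) = -22417*(9 + 5*(-5*1)²) = -22417*(9 + 5*(-5)²) = -22417*(9 + 5*25) = -22417*(9 + 125) = -22417*134 = -3003878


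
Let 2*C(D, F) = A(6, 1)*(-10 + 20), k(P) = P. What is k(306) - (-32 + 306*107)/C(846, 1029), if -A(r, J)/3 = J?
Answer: 7460/3 ≈ 2486.7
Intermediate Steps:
A(r, J) = -3*J
C(D, F) = -15 (C(D, F) = ((-3*1)*(-10 + 20))/2 = (-3*10)/2 = (½)*(-30) = -15)
k(306) - (-32 + 306*107)/C(846, 1029) = 306 - (-32 + 306*107)/(-15) = 306 - (-32 + 32742)*(-1)/15 = 306 - 32710*(-1)/15 = 306 - 1*(-6542/3) = 306 + 6542/3 = 7460/3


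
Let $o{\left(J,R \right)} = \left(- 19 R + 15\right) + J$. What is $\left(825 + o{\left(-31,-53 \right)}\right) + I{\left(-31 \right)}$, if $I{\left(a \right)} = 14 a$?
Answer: $1382$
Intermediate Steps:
$o{\left(J,R \right)} = 15 + J - 19 R$ ($o{\left(J,R \right)} = \left(15 - 19 R\right) + J = 15 + J - 19 R$)
$\left(825 + o{\left(-31,-53 \right)}\right) + I{\left(-31 \right)} = \left(825 - -991\right) + 14 \left(-31\right) = \left(825 + \left(15 - 31 + 1007\right)\right) - 434 = \left(825 + 991\right) - 434 = 1816 - 434 = 1382$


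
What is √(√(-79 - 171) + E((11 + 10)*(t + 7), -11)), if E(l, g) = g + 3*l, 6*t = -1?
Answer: √(1678 + 20*I*√10)/2 ≈ 20.485 + 0.38592*I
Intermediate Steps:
t = -⅙ (t = (⅙)*(-1) = -⅙ ≈ -0.16667)
√(√(-79 - 171) + E((11 + 10)*(t + 7), -11)) = √(√(-79 - 171) + (-11 + 3*((11 + 10)*(-⅙ + 7)))) = √(√(-250) + (-11 + 3*(21*(41/6)))) = √(5*I*√10 + (-11 + 3*(287/2))) = √(5*I*√10 + (-11 + 861/2)) = √(5*I*√10 + 839/2) = √(839/2 + 5*I*√10)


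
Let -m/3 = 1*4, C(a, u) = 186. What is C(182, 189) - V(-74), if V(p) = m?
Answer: 198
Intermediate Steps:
m = -12 (m = -3*4 = -12)
V(p) = -12
C(182, 189) - V(-74) = 186 - 1*(-12) = 186 + 12 = 198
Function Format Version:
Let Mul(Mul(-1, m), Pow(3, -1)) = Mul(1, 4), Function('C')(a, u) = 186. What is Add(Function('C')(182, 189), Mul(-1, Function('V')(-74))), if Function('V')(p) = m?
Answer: 198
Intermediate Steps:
m = -12 (m = Mul(-3, Mul(1, 4)) = Mul(-3, 4) = -12)
Function('V')(p) = -12
Add(Function('C')(182, 189), Mul(-1, Function('V')(-74))) = Add(186, Mul(-1, -12)) = Add(186, 12) = 198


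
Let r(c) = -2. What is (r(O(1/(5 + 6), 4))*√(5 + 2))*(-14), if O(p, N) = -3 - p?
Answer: 28*√7 ≈ 74.081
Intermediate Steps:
(r(O(1/(5 + 6), 4))*√(5 + 2))*(-14) = -2*√(5 + 2)*(-14) = -2*√7*(-14) = 28*√7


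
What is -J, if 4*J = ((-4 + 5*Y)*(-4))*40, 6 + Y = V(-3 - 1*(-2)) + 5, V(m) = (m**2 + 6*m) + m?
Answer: -1560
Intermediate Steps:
V(m) = m**2 + 7*m
Y = -7 (Y = -6 + ((-3 - 1*(-2))*(7 + (-3 - 1*(-2))) + 5) = -6 + ((-3 + 2)*(7 + (-3 + 2)) + 5) = -6 + (-(7 - 1) + 5) = -6 + (-1*6 + 5) = -6 + (-6 + 5) = -6 - 1 = -7)
J = 1560 (J = (((-4 + 5*(-7))*(-4))*40)/4 = (((-4 - 35)*(-4))*40)/4 = (-39*(-4)*40)/4 = (156*40)/4 = (1/4)*6240 = 1560)
-J = -1*1560 = -1560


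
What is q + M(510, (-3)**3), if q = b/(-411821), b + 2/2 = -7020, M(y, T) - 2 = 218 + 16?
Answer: 97196777/411821 ≈ 236.02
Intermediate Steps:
M(y, T) = 236 (M(y, T) = 2 + (218 + 16) = 2 + 234 = 236)
b = -7021 (b = -1 - 7020 = -7021)
q = 7021/411821 (q = -7021/(-411821) = -7021*(-1/411821) = 7021/411821 ≈ 0.017049)
q + M(510, (-3)**3) = 7021/411821 + 236 = 97196777/411821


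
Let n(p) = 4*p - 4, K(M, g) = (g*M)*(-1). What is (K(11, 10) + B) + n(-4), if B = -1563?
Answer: -1693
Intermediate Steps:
K(M, g) = -M*g (K(M, g) = (M*g)*(-1) = -M*g)
n(p) = -4 + 4*p
(K(11, 10) + B) + n(-4) = (-1*11*10 - 1563) + (-4 + 4*(-4)) = (-110 - 1563) + (-4 - 16) = -1673 - 20 = -1693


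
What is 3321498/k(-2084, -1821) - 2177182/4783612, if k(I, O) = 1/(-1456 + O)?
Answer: -26033729477425067/2391806 ≈ -1.0885e+10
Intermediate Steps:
3321498/k(-2084, -1821) - 2177182/4783612 = 3321498/(1/(-1456 - 1821)) - 2177182/4783612 = 3321498/(1/(-3277)) - 2177182*1/4783612 = 3321498/(-1/3277) - 1088591/2391806 = 3321498*(-3277) - 1088591/2391806 = -10884548946 - 1088591/2391806 = -26033729477425067/2391806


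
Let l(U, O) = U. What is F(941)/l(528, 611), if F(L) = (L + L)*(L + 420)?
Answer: 1280701/264 ≈ 4851.1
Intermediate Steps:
F(L) = 2*L*(420 + L) (F(L) = (2*L)*(420 + L) = 2*L*(420 + L))
F(941)/l(528, 611) = (2*941*(420 + 941))/528 = (2*941*1361)*(1/528) = 2561402*(1/528) = 1280701/264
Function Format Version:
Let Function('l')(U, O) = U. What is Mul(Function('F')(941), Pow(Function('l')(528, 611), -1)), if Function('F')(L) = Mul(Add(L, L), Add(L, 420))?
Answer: Rational(1280701, 264) ≈ 4851.1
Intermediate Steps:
Function('F')(L) = Mul(2, L, Add(420, L)) (Function('F')(L) = Mul(Mul(2, L), Add(420, L)) = Mul(2, L, Add(420, L)))
Mul(Function('F')(941), Pow(Function('l')(528, 611), -1)) = Mul(Mul(2, 941, Add(420, 941)), Pow(528, -1)) = Mul(Mul(2, 941, 1361), Rational(1, 528)) = Mul(2561402, Rational(1, 528)) = Rational(1280701, 264)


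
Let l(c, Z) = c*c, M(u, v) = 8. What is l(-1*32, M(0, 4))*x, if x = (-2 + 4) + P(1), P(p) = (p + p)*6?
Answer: 14336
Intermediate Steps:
P(p) = 12*p (P(p) = (2*p)*6 = 12*p)
l(c, Z) = c²
x = 14 (x = (-2 + 4) + 12*1 = 2 + 12 = 14)
l(-1*32, M(0, 4))*x = (-1*32)²*14 = (-32)²*14 = 1024*14 = 14336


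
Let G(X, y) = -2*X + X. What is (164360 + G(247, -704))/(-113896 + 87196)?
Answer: -164113/26700 ≈ -6.1466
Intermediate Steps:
G(X, y) = -X
(164360 + G(247, -704))/(-113896 + 87196) = (164360 - 1*247)/(-113896 + 87196) = (164360 - 247)/(-26700) = 164113*(-1/26700) = -164113/26700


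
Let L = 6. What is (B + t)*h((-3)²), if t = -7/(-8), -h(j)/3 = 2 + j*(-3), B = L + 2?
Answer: 5325/8 ≈ 665.63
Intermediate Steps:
B = 8 (B = 6 + 2 = 8)
h(j) = -6 + 9*j (h(j) = -3*(2 + j*(-3)) = -3*(2 - 3*j) = -6 + 9*j)
t = 7/8 (t = -7*(-⅛) = 7/8 ≈ 0.87500)
(B + t)*h((-3)²) = (8 + 7/8)*(-6 + 9*(-3)²) = 71*(-6 + 9*9)/8 = 71*(-6 + 81)/8 = (71/8)*75 = 5325/8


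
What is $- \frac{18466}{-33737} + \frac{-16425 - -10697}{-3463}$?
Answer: $\frac{257193294}{116831231} \approx 2.2014$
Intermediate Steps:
$- \frac{18466}{-33737} + \frac{-16425 - -10697}{-3463} = \left(-18466\right) \left(- \frac{1}{33737}\right) + \left(-16425 + 10697\right) \left(- \frac{1}{3463}\right) = \frac{18466}{33737} - - \frac{5728}{3463} = \frac{18466}{33737} + \frac{5728}{3463} = \frac{257193294}{116831231}$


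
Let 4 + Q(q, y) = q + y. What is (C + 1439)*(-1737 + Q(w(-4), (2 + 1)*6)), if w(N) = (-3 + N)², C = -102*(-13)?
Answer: -4628610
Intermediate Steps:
C = 1326
Q(q, y) = -4 + q + y (Q(q, y) = -4 + (q + y) = -4 + q + y)
(C + 1439)*(-1737 + Q(w(-4), (2 + 1)*6)) = (1326 + 1439)*(-1737 + (-4 + (-3 - 4)² + (2 + 1)*6)) = 2765*(-1737 + (-4 + (-7)² + 3*6)) = 2765*(-1737 + (-4 + 49 + 18)) = 2765*(-1737 + 63) = 2765*(-1674) = -4628610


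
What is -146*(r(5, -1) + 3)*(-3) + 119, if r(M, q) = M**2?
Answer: 12383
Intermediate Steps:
-146*(r(5, -1) + 3)*(-3) + 119 = -146*(5**2 + 3)*(-3) + 119 = -146*(25 + 3)*(-3) + 119 = -4088*(-3) + 119 = -146*(-84) + 119 = 12264 + 119 = 12383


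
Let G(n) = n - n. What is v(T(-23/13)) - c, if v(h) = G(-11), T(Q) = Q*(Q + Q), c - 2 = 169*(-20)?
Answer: 3378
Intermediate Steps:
G(n) = 0
c = -3378 (c = 2 + 169*(-20) = 2 - 3380 = -3378)
T(Q) = 2*Q² (T(Q) = Q*(2*Q) = 2*Q²)
v(h) = 0
v(T(-23/13)) - c = 0 - 1*(-3378) = 0 + 3378 = 3378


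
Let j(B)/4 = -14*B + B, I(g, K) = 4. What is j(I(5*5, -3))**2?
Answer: 43264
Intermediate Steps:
j(B) = -52*B (j(B) = 4*(-14*B + B) = 4*(-13*B) = -52*B)
j(I(5*5, -3))**2 = (-52*4)**2 = (-208)**2 = 43264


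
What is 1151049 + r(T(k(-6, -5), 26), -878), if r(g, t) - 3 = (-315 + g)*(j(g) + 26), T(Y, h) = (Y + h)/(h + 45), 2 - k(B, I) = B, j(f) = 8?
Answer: 80965438/71 ≈ 1.1404e+6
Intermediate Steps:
k(B, I) = 2 - B
T(Y, h) = (Y + h)/(45 + h)
r(g, t) = -10707 + 34*g (r(g, t) = 3 + (-315 + g)*(8 + 26) = 3 + (-315 + g)*34 = 3 + (-10710 + 34*g) = -10707 + 34*g)
1151049 + r(T(k(-6, -5), 26), -878) = 1151049 + (-10707 + 34*(((2 - 1*(-6)) + 26)/(45 + 26))) = 1151049 + (-10707 + 34*(((2 + 6) + 26)/71)) = 1151049 + (-10707 + 34*((8 + 26)/71)) = 1151049 + (-10707 + 34*((1/71)*34)) = 1151049 + (-10707 + 34*(34/71)) = 1151049 + (-10707 + 1156/71) = 1151049 - 759041/71 = 80965438/71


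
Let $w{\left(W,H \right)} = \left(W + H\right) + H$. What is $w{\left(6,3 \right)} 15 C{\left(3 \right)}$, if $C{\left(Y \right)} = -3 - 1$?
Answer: $-720$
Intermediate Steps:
$w{\left(W,H \right)} = W + 2 H$ ($w{\left(W,H \right)} = \left(H + W\right) + H = W + 2 H$)
$C{\left(Y \right)} = -4$ ($C{\left(Y \right)} = -3 - 1 = -4$)
$w{\left(6,3 \right)} 15 C{\left(3 \right)} = \left(6 + 2 \cdot 3\right) 15 \left(-4\right) = \left(6 + 6\right) 15 \left(-4\right) = 12 \cdot 15 \left(-4\right) = 180 \left(-4\right) = -720$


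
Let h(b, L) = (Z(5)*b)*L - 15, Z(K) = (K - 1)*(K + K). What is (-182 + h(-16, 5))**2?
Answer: 11539609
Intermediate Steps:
Z(K) = 2*K*(-1 + K) (Z(K) = (-1 + K)*(2*K) = 2*K*(-1 + K))
h(b, L) = -15 + 40*L*b (h(b, L) = ((2*5*(-1 + 5))*b)*L - 15 = ((2*5*4)*b)*L - 15 = (40*b)*L - 15 = 40*L*b - 15 = -15 + 40*L*b)
(-182 + h(-16, 5))**2 = (-182 + (-15 + 40*5*(-16)))**2 = (-182 + (-15 - 3200))**2 = (-182 - 3215)**2 = (-3397)**2 = 11539609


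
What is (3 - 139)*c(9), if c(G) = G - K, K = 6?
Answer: -408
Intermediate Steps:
c(G) = -6 + G (c(G) = G - 1*6 = G - 6 = -6 + G)
(3 - 139)*c(9) = (3 - 139)*(-6 + 9) = -136*3 = -408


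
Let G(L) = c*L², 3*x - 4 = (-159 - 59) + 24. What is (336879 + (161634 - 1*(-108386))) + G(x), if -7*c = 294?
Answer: 1315297/3 ≈ 4.3843e+5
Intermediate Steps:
c = -42 (c = -⅐*294 = -42)
x = -190/3 (x = 4/3 + ((-159 - 59) + 24)/3 = 4/3 + (-218 + 24)/3 = 4/3 + (⅓)*(-194) = 4/3 - 194/3 = -190/3 ≈ -63.333)
G(L) = -42*L²
(336879 + (161634 - 1*(-108386))) + G(x) = (336879 + (161634 - 1*(-108386))) - 42*(-190/3)² = (336879 + (161634 + 108386)) - 42*36100/9 = (336879 + 270020) - 505400/3 = 606899 - 505400/3 = 1315297/3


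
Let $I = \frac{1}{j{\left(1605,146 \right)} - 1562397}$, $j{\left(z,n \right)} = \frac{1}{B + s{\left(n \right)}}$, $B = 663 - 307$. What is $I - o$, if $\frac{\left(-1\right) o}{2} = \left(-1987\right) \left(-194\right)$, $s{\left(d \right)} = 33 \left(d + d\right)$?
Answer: $\frac{12035757099806796}{15611470823} \approx 7.7096 \cdot 10^{5}$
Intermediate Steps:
$s{\left(d \right)} = 66 d$ ($s{\left(d \right)} = 33 \cdot 2 d = 66 d$)
$B = 356$
$o = -770956$ ($o = - 2 \left(\left(-1987\right) \left(-194\right)\right) = \left(-2\right) 385478 = -770956$)
$j{\left(z,n \right)} = \frac{1}{356 + 66 n}$
$I = - \frac{9992}{15611470823}$ ($I = \frac{1}{\frac{1}{2 \left(178 + 33 \cdot 146\right)} - 1562397} = \frac{1}{\frac{1}{2 \left(178 + 4818\right)} - 1562397} = \frac{1}{\frac{1}{2 \cdot 4996} - 1562397} = \frac{1}{\frac{1}{2} \cdot \frac{1}{4996} - 1562397} = \frac{1}{\frac{1}{9992} - 1562397} = \frac{1}{- \frac{15611470823}{9992}} = - \frac{9992}{15611470823} \approx -6.4004 \cdot 10^{-7}$)
$I - o = - \frac{9992}{15611470823} - -770956 = - \frac{9992}{15611470823} + 770956 = \frac{12035757099806796}{15611470823}$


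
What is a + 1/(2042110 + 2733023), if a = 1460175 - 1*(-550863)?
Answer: 9602973918055/4775133 ≈ 2.0110e+6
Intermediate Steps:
a = 2011038 (a = 1460175 + 550863 = 2011038)
a + 1/(2042110 + 2733023) = 2011038 + 1/(2042110 + 2733023) = 2011038 + 1/4775133 = 9602973918055/4775133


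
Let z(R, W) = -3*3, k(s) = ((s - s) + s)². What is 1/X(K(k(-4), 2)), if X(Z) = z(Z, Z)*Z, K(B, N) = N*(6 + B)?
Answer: -1/396 ≈ -0.0025253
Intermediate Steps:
k(s) = s² (k(s) = (0 + s)² = s²)
z(R, W) = -9
X(Z) = -9*Z
1/X(K(k(-4), 2)) = 1/(-18*(6 + (-4)²)) = 1/(-18*(6 + 16)) = 1/(-18*22) = 1/(-9*44) = 1/(-396) = -1/396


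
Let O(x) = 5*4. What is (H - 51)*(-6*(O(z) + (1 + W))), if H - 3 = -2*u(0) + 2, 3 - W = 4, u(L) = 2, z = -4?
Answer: 6000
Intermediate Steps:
O(x) = 20
W = -1 (W = 3 - 1*4 = 3 - 4 = -1)
H = 1 (H = 3 + (-2*2 + 2) = 3 + (-4 + 2) = 3 - 2 = 1)
(H - 51)*(-6*(O(z) + (1 + W))) = (1 - 51)*(-6*(20 + (1 - 1))) = -(-300)*(20 + 0) = -(-300)*20 = -50*(-120) = 6000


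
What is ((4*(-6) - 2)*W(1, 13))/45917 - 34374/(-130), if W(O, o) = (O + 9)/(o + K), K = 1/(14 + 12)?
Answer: 267530047981/1011781095 ≈ 264.42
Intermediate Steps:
K = 1/26 ≈ 0.038462
W(O, o) = (9 + O)/(1/26 + o) (W(O, o) = (O + 9)/(o + 1/26) = (9 + O)/(1/26 + o))
((4*(-6) - 2)*W(1, 13))/45917 - 34374/(-130) = ((4*(-6) - 2)*(26*(9 + 1)/(1 + 26*13)))/45917 - 34374/(-130) = ((-24 - 2)*(26*10/(1 + 338)))*(1/45917) - 34374*(-1/130) = -676*10/339*(1/45917) + 17187/65 = -26*260/339*(1/45917) + 17187/65 = -6760/339*1/45917 + 17187/65 = -6760/15565863 + 17187/65 = 267530047981/1011781095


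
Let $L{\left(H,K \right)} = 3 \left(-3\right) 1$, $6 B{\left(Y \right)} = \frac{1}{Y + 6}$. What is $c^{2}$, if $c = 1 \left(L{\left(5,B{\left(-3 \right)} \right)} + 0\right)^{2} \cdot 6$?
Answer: $236196$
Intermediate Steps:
$B{\left(Y \right)} = \frac{1}{6 \left(6 + Y\right)}$ ($B{\left(Y \right)} = \frac{1}{6 \left(Y + 6\right)} = \frac{1}{6 \left(6 + Y\right)}$)
$L{\left(H,K \right)} = -9$ ($L{\left(H,K \right)} = \left(-9\right) 1 = -9$)
$c = 486$ ($c = 1 \left(-9 + 0\right)^{2} \cdot 6 = 1 \left(-9\right)^{2} \cdot 6 = 1 \cdot 81 \cdot 6 = 81 \cdot 6 = 486$)
$c^{2} = 486^{2} = 236196$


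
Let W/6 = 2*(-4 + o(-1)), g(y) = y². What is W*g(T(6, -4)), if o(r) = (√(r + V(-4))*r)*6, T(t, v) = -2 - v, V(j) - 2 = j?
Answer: -192 - 288*I*√3 ≈ -192.0 - 498.83*I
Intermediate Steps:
V(j) = 2 + j
o(r) = 6*r*√(-2 + r) (o(r) = (√(r + (2 - 4))*r)*6 = (√(r - 2)*r)*6 = (√(-2 + r)*r)*6 = (r*√(-2 + r))*6 = 6*r*√(-2 + r))
W = -48 - 72*I*√3 (W = 6*(2*(-4 + 6*(-1)*√(-2 - 1))) = 6*(2*(-4 + 6*(-1)*√(-3))) = 6*(2*(-4 + 6*(-1)*(I*√3))) = 6*(2*(-4 - 6*I*√3)) = 6*(-8 - 12*I*√3) = -48 - 72*I*√3 ≈ -48.0 - 124.71*I)
W*g(T(6, -4)) = (-48 - 72*I*√3)*(-2 - 1*(-4))² = (-48 - 72*I*√3)*(-2 + 4)² = (-48 - 72*I*√3)*2² = (-48 - 72*I*√3)*4 = -192 - 288*I*√3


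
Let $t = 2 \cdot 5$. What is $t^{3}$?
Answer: $1000$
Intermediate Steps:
$t = 10$
$t^{3} = 10^{3} = 1000$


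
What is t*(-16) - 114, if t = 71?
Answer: -1250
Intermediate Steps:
t*(-16) - 114 = 71*(-16) - 114 = -1136 - 114 = -1250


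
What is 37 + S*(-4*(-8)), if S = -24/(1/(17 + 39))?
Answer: -42971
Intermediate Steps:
S = -1344 (S = -24/(1/56) = -24/1/56 = -24*56 = -1344)
37 + S*(-4*(-8)) = 37 - (-5376)*(-8) = 37 - 1344*32 = 37 - 43008 = -42971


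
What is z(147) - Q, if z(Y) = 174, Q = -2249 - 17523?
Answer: 19946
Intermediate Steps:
Q = -19772
z(147) - Q = 174 - 1*(-19772) = 174 + 19772 = 19946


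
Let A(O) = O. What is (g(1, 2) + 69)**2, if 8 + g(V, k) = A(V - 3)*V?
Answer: 3481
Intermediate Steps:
g(V, k) = -8 + V*(-3 + V) (g(V, k) = -8 + (V - 3)*V = -8 + (-3 + V)*V = -8 + V*(-3 + V))
(g(1, 2) + 69)**2 = ((-8 + 1*(-3 + 1)) + 69)**2 = ((-8 + 1*(-2)) + 69)**2 = ((-8 - 2) + 69)**2 = (-10 + 69)**2 = 59**2 = 3481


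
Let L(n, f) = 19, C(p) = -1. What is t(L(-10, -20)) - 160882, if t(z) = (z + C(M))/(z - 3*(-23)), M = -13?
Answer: -7078799/44 ≈ -1.6088e+5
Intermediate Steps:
t(z) = (-1 + z)/(69 + z) (t(z) = (z - 1)/(z - 3*(-23)) = (-1 + z)/(z + 69) = (-1 + z)/(69 + z))
t(L(-10, -20)) - 160882 = (-1 + 19)/(69 + 19) - 160882 = 18/88 - 160882 = (1/88)*18 - 160882 = 9/44 - 160882 = -7078799/44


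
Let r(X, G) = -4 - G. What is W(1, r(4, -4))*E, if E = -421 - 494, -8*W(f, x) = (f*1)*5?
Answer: 4575/8 ≈ 571.88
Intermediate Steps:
W(f, x) = -5*f/8 (W(f, x) = -f*1*5/8 = -f*5/8 = -5*f/8)
E = -915
W(1, r(4, -4))*E = -5/8*1*(-915) = -5/8*(-915) = 4575/8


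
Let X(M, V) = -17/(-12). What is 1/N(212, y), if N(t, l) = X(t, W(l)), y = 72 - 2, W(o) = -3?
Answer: 12/17 ≈ 0.70588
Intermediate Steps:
y = 70
X(M, V) = 17/12 (X(M, V) = -17*(-1/12) = 17/12)
N(t, l) = 17/12
1/N(212, y) = 1/(17/12) = 12/17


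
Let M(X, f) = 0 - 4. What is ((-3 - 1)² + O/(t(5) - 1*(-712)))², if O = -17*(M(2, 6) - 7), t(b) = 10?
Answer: 137804121/521284 ≈ 264.35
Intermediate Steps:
M(X, f) = -4
O = 187 (O = -17*(-4 - 7) = -17*(-11) = 187)
((-3 - 1)² + O/(t(5) - 1*(-712)))² = ((-3 - 1)² + 187/(10 - 1*(-712)))² = ((-4)² + 187/(10 + 712))² = (16 + 187/722)² = (11739/722)² = 137804121/521284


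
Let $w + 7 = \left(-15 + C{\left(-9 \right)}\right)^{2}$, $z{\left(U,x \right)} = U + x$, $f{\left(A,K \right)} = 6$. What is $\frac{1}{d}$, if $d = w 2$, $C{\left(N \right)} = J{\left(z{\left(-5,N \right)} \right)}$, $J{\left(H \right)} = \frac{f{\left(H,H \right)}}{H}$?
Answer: $\frac{49}{22642} \approx 0.0021641$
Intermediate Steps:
$J{\left(H \right)} = \frac{6}{H}$
$C{\left(N \right)} = \frac{6}{-5 + N}$
$w = \frac{11321}{49}$ ($w = -7 + \left(-15 + \frac{6}{-5 - 9}\right)^{2} = -7 + \left(-15 + \frac{6}{-14}\right)^{2} = -7 + \left(-15 + 6 \left(- \frac{1}{14}\right)\right)^{2} = -7 + \left(-15 - \frac{3}{7}\right)^{2} = -7 + \left(- \frac{108}{7}\right)^{2} = -7 + \frac{11664}{49} = \frac{11321}{49} \approx 231.04$)
$d = \frac{22642}{49}$ ($d = \frac{11321}{49} \cdot 2 = \frac{22642}{49} \approx 462.08$)
$\frac{1}{d} = \frac{1}{\frac{22642}{49}} = \frac{49}{22642}$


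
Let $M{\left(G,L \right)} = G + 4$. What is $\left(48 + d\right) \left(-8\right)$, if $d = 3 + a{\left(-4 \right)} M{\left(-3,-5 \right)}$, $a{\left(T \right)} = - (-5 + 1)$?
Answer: $-440$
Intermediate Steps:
$M{\left(G,L \right)} = 4 + G$
$a{\left(T \right)} = 4$ ($a{\left(T \right)} = \left(-1\right) \left(-4\right) = 4$)
$d = 7$ ($d = 3 + 4 \left(4 - 3\right) = 3 + 4 \cdot 1 = 3 + 4 = 7$)
$\left(48 + d\right) \left(-8\right) = \left(48 + 7\right) \left(-8\right) = 55 \left(-8\right) = -440$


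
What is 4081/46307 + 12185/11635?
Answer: 122346646/107756389 ≈ 1.1354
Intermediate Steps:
4081/46307 + 12185/11635 = 4081*(1/46307) + 12185*(1/11635) = 4081/46307 + 2437/2327 = 122346646/107756389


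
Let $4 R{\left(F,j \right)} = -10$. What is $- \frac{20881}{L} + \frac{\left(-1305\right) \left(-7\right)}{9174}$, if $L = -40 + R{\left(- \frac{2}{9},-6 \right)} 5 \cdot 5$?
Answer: $\frac{128332421}{626890} \approx 204.71$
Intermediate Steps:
$R{\left(F,j \right)} = - \frac{5}{2}$ ($R{\left(F,j \right)} = \frac{1}{4} \left(-10\right) = - \frac{5}{2}$)
$L = - \frac{205}{2}$ ($L = -40 - \frac{5 \cdot 5 \cdot 5}{2} = -40 - \frac{125}{2} = - \frac{205}{2} \approx -102.5$)
$- \frac{20881}{L} + \frac{\left(-1305\right) \left(-7\right)}{9174} = - \frac{20881}{- \frac{205}{2}} + \frac{\left(-1305\right) \left(-7\right)}{9174} = \left(-20881\right) \left(- \frac{2}{205}\right) + 9135 \cdot \frac{1}{9174} = \frac{41762}{205} + \frac{3045}{3058} = \frac{128332421}{626890}$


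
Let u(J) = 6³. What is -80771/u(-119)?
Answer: -80771/216 ≈ -373.94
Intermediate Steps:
u(J) = 216
-80771/u(-119) = -80771/216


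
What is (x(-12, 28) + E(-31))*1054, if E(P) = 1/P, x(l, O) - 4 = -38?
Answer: -35870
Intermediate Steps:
x(l, O) = -34 (x(l, O) = 4 - 38 = -34)
(x(-12, 28) + E(-31))*1054 = (-34 + 1/(-31))*1054 = (-34 - 1/31)*1054 = -1055/31*1054 = -35870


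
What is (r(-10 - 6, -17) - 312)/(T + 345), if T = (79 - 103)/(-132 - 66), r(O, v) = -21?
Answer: -10989/11389 ≈ -0.96488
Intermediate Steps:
T = 4/33 (T = -24/(-198) = -24*(-1/198) = 4/33 ≈ 0.12121)
(r(-10 - 6, -17) - 312)/(T + 345) = (-21 - 312)/(4/33 + 345) = -333/11389/33 = -333*33/11389 = -10989/11389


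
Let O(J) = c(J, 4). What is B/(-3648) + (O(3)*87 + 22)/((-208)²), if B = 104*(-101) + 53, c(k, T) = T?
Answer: 3542983/1233024 ≈ 2.8734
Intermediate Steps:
O(J) = 4
B = -10451 (B = -10504 + 53 = -10451)
B/(-3648) + (O(3)*87 + 22)/((-208)²) = -10451/(-3648) + (4*87 + 22)/((-208)²) = -10451*(-1/3648) + (348 + 22)/43264 = 10451/3648 + 370*(1/43264) = 10451/3648 + 185/21632 = 3542983/1233024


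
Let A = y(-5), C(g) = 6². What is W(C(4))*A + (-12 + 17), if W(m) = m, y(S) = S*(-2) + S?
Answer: 185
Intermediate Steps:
y(S) = -S (y(S) = -2*S + S = -S)
C(g) = 36
A = 5 (A = -1*(-5) = 5)
W(C(4))*A + (-12 + 17) = 36*5 + (-12 + 17) = 180 + 5 = 185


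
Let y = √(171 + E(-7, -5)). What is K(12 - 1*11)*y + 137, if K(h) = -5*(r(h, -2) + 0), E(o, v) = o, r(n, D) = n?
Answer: 137 - 10*√41 ≈ 72.969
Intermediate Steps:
K(h) = -5*h (K(h) = -5*(h + 0) = -5*h)
y = 2*√41 (y = √(171 - 7) = √164 = 2*√41 ≈ 12.806)
K(12 - 1*11)*y + 137 = (-5*(12 - 1*11))*(2*√41) + 137 = (-5*(12 - 11))*(2*√41) + 137 = (-5*1)*(2*√41) + 137 = -10*√41 + 137 = 137 - 10*√41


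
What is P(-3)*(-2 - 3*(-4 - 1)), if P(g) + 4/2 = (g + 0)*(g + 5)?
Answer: -104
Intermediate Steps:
P(g) = -2 + g*(5 + g) (P(g) = -2 + (g + 0)*(g + 5) = -2 + g*(5 + g))
P(-3)*(-2 - 3*(-4 - 1)) = (-2 + (-3)**2 + 5*(-3))*(-2 - 3*(-4 - 1)) = (-2 + 9 - 15)*(-2 - 3*(-5)) = -8*(-2 + 15) = -8*13 = -104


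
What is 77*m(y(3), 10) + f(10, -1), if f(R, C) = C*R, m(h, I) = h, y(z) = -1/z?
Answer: -107/3 ≈ -35.667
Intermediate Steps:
77*m(y(3), 10) + f(10, -1) = 77*(-1/3) - 1*10 = 77*(-1*⅓) - 10 = 77*(-⅓) - 10 = -77/3 - 10 = -107/3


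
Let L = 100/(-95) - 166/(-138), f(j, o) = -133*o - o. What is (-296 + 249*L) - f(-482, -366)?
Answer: -21545229/437 ≈ -49303.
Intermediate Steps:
f(j, o) = -134*o
L = 197/1311 (L = 100*(-1/95) - 166*(-1/138) = -20/19 + 83/69 = 197/1311 ≈ 0.15027)
(-296 + 249*L) - f(-482, -366) = (-296 + 249*(197/1311)) - (-134)*(-366) = (-296 + 16351/437) - 1*49044 = -113001/437 - 49044 = -21545229/437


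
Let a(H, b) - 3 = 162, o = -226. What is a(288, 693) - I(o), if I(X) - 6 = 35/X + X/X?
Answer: 35743/226 ≈ 158.15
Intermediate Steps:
a(H, b) = 165 (a(H, b) = 3 + 162 = 165)
I(X) = 7 + 35/X (I(X) = 6 + (35/X + X/X) = 6 + (35/X + 1) = 6 + (1 + 35/X) = 7 + 35/X)
a(288, 693) - I(o) = 165 - (7 + 35/(-226)) = 165 - (7 + 35*(-1/226)) = 165 - (7 - 35/226) = 165 - 1*1547/226 = 165 - 1547/226 = 35743/226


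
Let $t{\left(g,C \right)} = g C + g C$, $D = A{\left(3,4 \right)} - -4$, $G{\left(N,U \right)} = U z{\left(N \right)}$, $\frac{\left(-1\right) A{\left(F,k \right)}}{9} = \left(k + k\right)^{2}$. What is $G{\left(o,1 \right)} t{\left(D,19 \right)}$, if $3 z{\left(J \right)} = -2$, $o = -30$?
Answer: $\frac{43472}{3} \approx 14491.0$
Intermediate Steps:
$z{\left(J \right)} = - \frac{2}{3}$ ($z{\left(J \right)} = \frac{1}{3} \left(-2\right) = - \frac{2}{3}$)
$A{\left(F,k \right)} = - 36 k^{2}$ ($A{\left(F,k \right)} = - 9 \left(k + k\right)^{2} = - 9 \left(2 k\right)^{2} = - 9 \cdot 4 k^{2} = - 36 k^{2}$)
$G{\left(N,U \right)} = - \frac{2 U}{3}$ ($G{\left(N,U \right)} = U \left(- \frac{2}{3}\right) = - \frac{2 U}{3}$)
$D = -572$ ($D = - 36 \cdot 4^{2} - -4 = \left(-36\right) 16 + 4 = -576 + 4 = -572$)
$t{\left(g,C \right)} = 2 C g$ ($t{\left(g,C \right)} = C g + C g = 2 C g$)
$G{\left(o,1 \right)} t{\left(D,19 \right)} = \left(- \frac{2}{3}\right) 1 \cdot 2 \cdot 19 \left(-572\right) = \left(- \frac{2}{3}\right) \left(-21736\right) = \frac{43472}{3}$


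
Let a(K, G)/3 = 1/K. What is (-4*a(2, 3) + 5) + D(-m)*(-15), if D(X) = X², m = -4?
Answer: -241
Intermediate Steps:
a(K, G) = 3/K
(-4*a(2, 3) + 5) + D(-m)*(-15) = (-12/2 + 5) + (-1*(-4))²*(-15) = (-12/2 + 5) + 4²*(-15) = (-4*3/2 + 5) + 16*(-15) = (-6 + 5) - 240 = -1 - 240 = -241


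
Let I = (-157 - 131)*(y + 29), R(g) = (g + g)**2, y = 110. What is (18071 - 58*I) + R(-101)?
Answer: 2380731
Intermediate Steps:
R(g) = 4*g**2 (R(g) = (2*g)**2 = 4*g**2)
I = -40032 (I = (-157 - 131)*(110 + 29) = -288*139 = -40032)
(18071 - 58*I) + R(-101) = (18071 - 58*(-40032)) + 4*(-101)**2 = (18071 - 1*(-2321856)) + 4*10201 = (18071 + 2321856) + 40804 = 2339927 + 40804 = 2380731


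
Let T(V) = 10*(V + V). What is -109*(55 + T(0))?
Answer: -5995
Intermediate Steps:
T(V) = 20*V (T(V) = 10*(2*V) = 20*V)
-109*(55 + T(0)) = -109*(55 + 20*0) = -109*(55 + 0) = -109*55 = -5995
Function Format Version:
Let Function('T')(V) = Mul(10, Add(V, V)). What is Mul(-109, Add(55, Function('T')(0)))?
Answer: -5995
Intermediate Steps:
Function('T')(V) = Mul(20, V) (Function('T')(V) = Mul(10, Mul(2, V)) = Mul(20, V))
Mul(-109, Add(55, Function('T')(0))) = Mul(-109, Add(55, Mul(20, 0))) = Mul(-109, Add(55, 0)) = Mul(-109, 55) = -5995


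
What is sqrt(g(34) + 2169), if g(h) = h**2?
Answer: 5*sqrt(133) ≈ 57.663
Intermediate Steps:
sqrt(g(34) + 2169) = sqrt(34**2 + 2169) = sqrt(1156 + 2169) = sqrt(3325) = 5*sqrt(133)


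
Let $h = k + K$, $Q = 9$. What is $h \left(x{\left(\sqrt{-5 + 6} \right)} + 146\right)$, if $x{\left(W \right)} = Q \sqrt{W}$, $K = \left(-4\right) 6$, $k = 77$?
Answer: $8215$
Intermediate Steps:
$K = -24$
$x{\left(W \right)} = 9 \sqrt{W}$
$h = 53$ ($h = 77 - 24 = 53$)
$h \left(x{\left(\sqrt{-5 + 6} \right)} + 146\right) = 53 \left(9 \sqrt{\sqrt{-5 + 6}} + 146\right) = 53 \left(9 \sqrt{\sqrt{1}} + 146\right) = 53 \left(9 \sqrt{1} + 146\right) = 53 \left(9 \cdot 1 + 146\right) = 53 \left(9 + 146\right) = 53 \cdot 155 = 8215$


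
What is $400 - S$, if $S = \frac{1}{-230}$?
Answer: $\frac{92001}{230} \approx 400.0$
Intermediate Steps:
$S = - \frac{1}{230} \approx -0.0043478$
$400 - S = 400 - - \frac{1}{230} = 400 + \frac{1}{230} = \frac{92001}{230}$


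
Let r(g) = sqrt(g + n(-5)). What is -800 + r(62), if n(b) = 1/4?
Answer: -800 + sqrt(249)/2 ≈ -792.11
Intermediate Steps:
n(b) = 1/4
r(g) = sqrt(1/4 + g) (r(g) = sqrt(g + 1/4) = sqrt(1/4 + g))
-800 + r(62) = -800 + sqrt(1 + 4*62)/2 = -800 + sqrt(1 + 248)/2 = -800 + sqrt(249)/2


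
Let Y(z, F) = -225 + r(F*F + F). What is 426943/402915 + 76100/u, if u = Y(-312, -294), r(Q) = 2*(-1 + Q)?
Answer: 104120363251/69324346155 ≈ 1.5019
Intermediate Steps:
r(Q) = -2 + 2*Q
Y(z, F) = -227 + 2*F + 2*F**2 (Y(z, F) = -225 + (-2 + 2*(F*F + F)) = -225 + (-2 + 2*(F**2 + F)) = -225 + (-2 + 2*(F + F**2)) = -225 + (-2 + (2*F + 2*F**2)) = -225 + (-2 + 2*F + 2*F**2) = -227 + 2*F + 2*F**2)
u = 172057 (u = -227 + 2*(-294)*(1 - 294) = -227 + 2*(-294)*(-293) = -227 + 172284 = 172057)
426943/402915 + 76100/u = 426943/402915 + 76100/172057 = 104120363251/69324346155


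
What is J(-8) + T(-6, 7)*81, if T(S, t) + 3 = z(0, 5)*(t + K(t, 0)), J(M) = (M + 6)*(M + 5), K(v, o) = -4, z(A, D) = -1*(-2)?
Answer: 249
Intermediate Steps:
z(A, D) = 2
J(M) = (5 + M)*(6 + M) (J(M) = (6 + M)*(5 + M) = (5 + M)*(6 + M))
T(S, t) = -11 + 2*t (T(S, t) = -3 + 2*(t - 4) = -3 + 2*(-4 + t) = -3 + (-8 + 2*t) = -11 + 2*t)
J(-8) + T(-6, 7)*81 = (30 + (-8)² + 11*(-8)) + (-11 + 2*7)*81 = (30 + 64 - 88) + (-11 + 14)*81 = 6 + 3*81 = 6 + 243 = 249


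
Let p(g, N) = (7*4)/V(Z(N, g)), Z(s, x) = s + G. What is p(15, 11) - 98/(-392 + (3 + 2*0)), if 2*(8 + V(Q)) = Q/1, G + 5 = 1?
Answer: -20902/3501 ≈ -5.9703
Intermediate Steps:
G = -4 (G = -5 + 1 = -4)
Z(s, x) = -4 + s (Z(s, x) = s - 4 = -4 + s)
V(Q) = -8 + Q/2 (V(Q) = -8 + (Q/1)/2 = -8 + (Q*1)/2 = -8 + Q/2)
p(g, N) = 28/(-10 + N/2) (p(g, N) = (7*4)/(-8 + (-4 + N)/2) = 28/(-8 + (-2 + N/2)) = 28/(-10 + N/2))
p(15, 11) - 98/(-392 + (3 + 2*0)) = 56/(-20 + 11) - 98/(-392 + (3 + 2*0)) = 56/(-9) - 98/(-392 + (3 + 0)) = 56*(-⅑) - 98/(-392 + 3) = -56/9 - 98/(-389) = -56/9 - 98*(-1/389) = -56/9 + 98/389 = -20902/3501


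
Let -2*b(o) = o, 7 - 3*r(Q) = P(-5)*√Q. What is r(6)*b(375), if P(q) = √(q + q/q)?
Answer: -875/2 + 125*I*√6 ≈ -437.5 + 306.19*I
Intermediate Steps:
P(q) = √(1 + q) (P(q) = √(q + 1) = √(1 + q))
r(Q) = 7/3 - 2*I*√Q/3 (r(Q) = 7/3 - √(1 - 5)*√Q/3 = 7/3 - √(-4)*√Q/3 = 7/3 - 2*I*√Q/3)
b(o) = -o/2
r(6)*b(375) = (7/3 - 2*I*√6/3)*(-½*375) = (7/3 - 2*I*√6/3)*(-375/2) = -875/2 + 125*I*√6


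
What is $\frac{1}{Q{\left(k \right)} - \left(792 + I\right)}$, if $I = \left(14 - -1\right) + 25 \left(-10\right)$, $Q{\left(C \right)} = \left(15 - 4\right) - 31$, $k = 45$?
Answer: $- \frac{1}{577} \approx -0.0017331$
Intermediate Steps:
$Q{\left(C \right)} = -20$ ($Q{\left(C \right)} = 11 - 31 = -20$)
$I = -235$ ($I = \left(14 + 1\right) - 250 = 15 - 250 = -235$)
$\frac{1}{Q{\left(k \right)} - \left(792 + I\right)} = \frac{1}{-20 - 557} = \frac{1}{-577} = - \frac{1}{577}$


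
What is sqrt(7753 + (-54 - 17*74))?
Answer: sqrt(6441) ≈ 80.256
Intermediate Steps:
sqrt(7753 + (-54 - 17*74)) = sqrt(7753 + (-54 - 1258)) = sqrt(7753 - 1312) = sqrt(6441)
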